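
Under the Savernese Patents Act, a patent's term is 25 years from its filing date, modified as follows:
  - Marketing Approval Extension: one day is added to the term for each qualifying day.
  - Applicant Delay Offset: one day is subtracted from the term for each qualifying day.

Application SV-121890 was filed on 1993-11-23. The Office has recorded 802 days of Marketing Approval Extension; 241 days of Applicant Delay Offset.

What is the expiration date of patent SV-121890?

Base term: filing date + 25 years → 23 November 2018.
Marketing Approval Extension: +802 days → 2 February 2021.
Applicant Delay Offset: −241 days → 6 June 2020.

2020-06-06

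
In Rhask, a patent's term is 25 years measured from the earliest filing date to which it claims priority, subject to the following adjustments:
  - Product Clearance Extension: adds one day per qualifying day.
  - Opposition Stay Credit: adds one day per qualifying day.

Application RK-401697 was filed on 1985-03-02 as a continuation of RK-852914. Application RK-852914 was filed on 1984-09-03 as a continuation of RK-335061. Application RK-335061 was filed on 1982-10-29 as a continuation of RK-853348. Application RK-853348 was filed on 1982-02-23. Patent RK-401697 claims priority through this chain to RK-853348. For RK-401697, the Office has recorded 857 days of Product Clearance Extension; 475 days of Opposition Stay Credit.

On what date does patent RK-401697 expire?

Earliest priority filing: 23 February 1982.
Base term: 23 February 1982 + 25 years → 23 February 2007.
Product Clearance Extension: +857 days → 29 June 2009.
Opposition Stay Credit: +475 days → 17 October 2010.

2010-10-17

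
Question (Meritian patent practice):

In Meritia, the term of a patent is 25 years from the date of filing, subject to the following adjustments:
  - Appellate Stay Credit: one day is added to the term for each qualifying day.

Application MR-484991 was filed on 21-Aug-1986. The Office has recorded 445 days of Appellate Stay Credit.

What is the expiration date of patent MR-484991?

Base term: filing date + 25 years → 21 August 2011.
Appellate Stay Credit: +445 days → 8 November 2012.

2012-11-08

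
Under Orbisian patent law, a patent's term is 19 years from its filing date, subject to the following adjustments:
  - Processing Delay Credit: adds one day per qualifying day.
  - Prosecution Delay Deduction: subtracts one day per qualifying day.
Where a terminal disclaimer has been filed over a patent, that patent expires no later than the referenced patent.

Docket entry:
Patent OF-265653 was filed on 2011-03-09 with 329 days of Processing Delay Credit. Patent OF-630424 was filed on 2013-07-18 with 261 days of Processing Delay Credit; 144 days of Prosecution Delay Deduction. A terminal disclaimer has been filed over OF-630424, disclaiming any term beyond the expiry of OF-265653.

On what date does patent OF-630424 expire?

February 1, 2031

Natural term of OF-630424:
  Base: filing + 19 years → 18 July 2032.
  Processing Delay Credit: +261 days → 5 April 2033.
  Prosecution Delay Deduction: −144 days → 12 November 2032.
Expiry of referenced patent OF-265653:
  Base: filing + 19 years → 9 March 2030.
  Processing Delay Credit: +329 days → 1 February 2031.
Terminal disclaimer: OF-630424 expires on the earlier of 12 November 2032 and 1 February 2031.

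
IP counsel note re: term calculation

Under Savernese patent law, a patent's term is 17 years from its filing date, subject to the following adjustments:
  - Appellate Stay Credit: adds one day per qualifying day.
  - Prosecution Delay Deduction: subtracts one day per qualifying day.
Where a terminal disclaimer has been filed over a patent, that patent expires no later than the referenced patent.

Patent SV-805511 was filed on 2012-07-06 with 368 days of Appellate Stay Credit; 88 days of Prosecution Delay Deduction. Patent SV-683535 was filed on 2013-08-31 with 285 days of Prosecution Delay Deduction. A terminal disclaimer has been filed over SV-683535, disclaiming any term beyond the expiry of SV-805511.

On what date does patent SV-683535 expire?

Natural term of SV-683535:
  Base: filing + 17 years → 31 August 2030.
  Prosecution Delay Deduction: −285 days → 19 November 2029.
Expiry of referenced patent SV-805511:
  Base: filing + 17 years → 6 July 2029.
  Appellate Stay Credit: +368 days → 9 July 2030.
  Prosecution Delay Deduction: −88 days → 12 April 2030.
Terminal disclaimer: SV-683535 expires on the earlier of 19 November 2029 and 12 April 2030.

2029-11-19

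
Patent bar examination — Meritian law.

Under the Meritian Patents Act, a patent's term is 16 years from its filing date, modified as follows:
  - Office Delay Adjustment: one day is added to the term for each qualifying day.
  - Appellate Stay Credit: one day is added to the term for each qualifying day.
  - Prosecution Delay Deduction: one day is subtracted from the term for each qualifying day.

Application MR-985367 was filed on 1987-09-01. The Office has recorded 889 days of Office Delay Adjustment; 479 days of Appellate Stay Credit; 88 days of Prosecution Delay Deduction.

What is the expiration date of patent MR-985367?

Base term: filing date + 16 years → 1 September 2003.
Office Delay Adjustment: +889 days → 6 February 2006.
Appellate Stay Credit: +479 days → 31 May 2007.
Prosecution Delay Deduction: −88 days → 4 March 2007.

2007-03-04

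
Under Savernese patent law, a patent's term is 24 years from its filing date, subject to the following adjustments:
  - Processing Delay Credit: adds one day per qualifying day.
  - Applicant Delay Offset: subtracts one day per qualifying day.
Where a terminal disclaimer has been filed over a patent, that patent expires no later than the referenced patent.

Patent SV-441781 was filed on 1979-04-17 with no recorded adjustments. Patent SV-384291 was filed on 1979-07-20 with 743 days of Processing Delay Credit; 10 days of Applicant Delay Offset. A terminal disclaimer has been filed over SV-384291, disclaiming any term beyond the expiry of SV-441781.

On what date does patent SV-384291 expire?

Natural term of SV-384291:
  Base: filing + 24 years → 20 July 2003.
  Processing Delay Credit: +743 days → 1 August 2005.
  Applicant Delay Offset: −10 days → 22 July 2005.
Expiry of referenced patent SV-441781:
  Base: filing + 24 years → 17 April 2003.
Terminal disclaimer: SV-384291 expires on the earlier of 22 July 2005 and 17 April 2003.

April 17, 2003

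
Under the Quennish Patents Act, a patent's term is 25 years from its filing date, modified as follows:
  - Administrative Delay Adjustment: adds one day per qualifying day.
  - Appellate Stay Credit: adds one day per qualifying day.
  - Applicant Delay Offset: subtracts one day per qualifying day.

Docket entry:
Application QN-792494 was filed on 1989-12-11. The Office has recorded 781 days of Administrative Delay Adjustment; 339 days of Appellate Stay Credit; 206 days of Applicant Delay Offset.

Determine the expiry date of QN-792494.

June 12, 2017

Base term: filing date + 25 years → 11 December 2014.
Administrative Delay Adjustment: +781 days → 30 January 2017.
Appellate Stay Credit: +339 days → 4 January 2018.
Applicant Delay Offset: −206 days → 12 June 2017.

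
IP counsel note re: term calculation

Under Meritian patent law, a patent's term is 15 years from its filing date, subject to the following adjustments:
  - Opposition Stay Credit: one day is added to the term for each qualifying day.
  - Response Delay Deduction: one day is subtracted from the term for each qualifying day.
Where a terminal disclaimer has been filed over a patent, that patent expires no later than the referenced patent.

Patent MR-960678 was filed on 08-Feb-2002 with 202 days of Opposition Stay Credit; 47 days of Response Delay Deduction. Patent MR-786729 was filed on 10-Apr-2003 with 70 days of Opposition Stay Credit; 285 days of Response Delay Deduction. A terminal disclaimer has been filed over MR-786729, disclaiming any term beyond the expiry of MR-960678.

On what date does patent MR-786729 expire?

2017-07-13

Natural term of MR-786729:
  Base: filing + 15 years → 10 April 2018.
  Opposition Stay Credit: +70 days → 19 June 2018.
  Response Delay Deduction: −285 days → 7 September 2017.
Expiry of referenced patent MR-960678:
  Base: filing + 15 years → 8 February 2017.
  Opposition Stay Credit: +202 days → 29 August 2017.
  Response Delay Deduction: −47 days → 13 July 2017.
Terminal disclaimer: MR-786729 expires on the earlier of 7 September 2017 and 13 July 2017.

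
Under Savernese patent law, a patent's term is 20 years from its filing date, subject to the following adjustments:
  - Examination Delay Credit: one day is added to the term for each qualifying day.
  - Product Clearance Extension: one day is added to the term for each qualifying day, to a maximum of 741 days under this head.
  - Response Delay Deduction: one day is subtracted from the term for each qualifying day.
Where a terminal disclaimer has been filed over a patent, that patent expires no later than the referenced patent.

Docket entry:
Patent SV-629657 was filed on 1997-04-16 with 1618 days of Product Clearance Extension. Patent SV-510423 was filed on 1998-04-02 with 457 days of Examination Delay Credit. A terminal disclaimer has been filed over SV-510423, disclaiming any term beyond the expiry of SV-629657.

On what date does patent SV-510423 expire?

April 27, 2019

Natural term of SV-510423:
  Base: filing + 20 years → 2 April 2018.
  Examination Delay Credit: +457 days → 3 July 2019.
Expiry of referenced patent SV-629657:
  Base: filing + 20 years → 16 April 2017.
  Product Clearance Extension: 1618 days claimed exceeds the 741-day cap, so +741 days → 27 April 2019.
Terminal disclaimer: SV-510423 expires on the earlier of 3 July 2019 and 27 April 2019.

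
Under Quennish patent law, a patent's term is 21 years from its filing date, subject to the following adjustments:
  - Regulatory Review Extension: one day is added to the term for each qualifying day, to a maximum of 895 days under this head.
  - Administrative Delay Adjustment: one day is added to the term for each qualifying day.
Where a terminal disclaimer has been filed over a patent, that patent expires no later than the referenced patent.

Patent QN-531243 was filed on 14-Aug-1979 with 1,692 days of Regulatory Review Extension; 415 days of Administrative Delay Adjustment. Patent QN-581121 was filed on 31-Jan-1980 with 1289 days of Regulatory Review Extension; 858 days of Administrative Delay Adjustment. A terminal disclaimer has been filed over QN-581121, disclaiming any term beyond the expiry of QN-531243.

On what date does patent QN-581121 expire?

2004-03-16

Natural term of QN-581121:
  Base: filing + 21 years → 31 January 2001.
  Regulatory Review Extension: 1289 days claimed exceeds the 895-day cap, so +895 days → 15 July 2003.
  Administrative Delay Adjustment: +858 days → 19 November 2005.
Expiry of referenced patent QN-531243:
  Base: filing + 21 years → 14 August 2000.
  Regulatory Review Extension: 1692 days claimed exceeds the 895-day cap, so +895 days → 26 January 2003.
  Administrative Delay Adjustment: +415 days → 16 March 2004.
Terminal disclaimer: QN-581121 expires on the earlier of 19 November 2005 and 16 March 2004.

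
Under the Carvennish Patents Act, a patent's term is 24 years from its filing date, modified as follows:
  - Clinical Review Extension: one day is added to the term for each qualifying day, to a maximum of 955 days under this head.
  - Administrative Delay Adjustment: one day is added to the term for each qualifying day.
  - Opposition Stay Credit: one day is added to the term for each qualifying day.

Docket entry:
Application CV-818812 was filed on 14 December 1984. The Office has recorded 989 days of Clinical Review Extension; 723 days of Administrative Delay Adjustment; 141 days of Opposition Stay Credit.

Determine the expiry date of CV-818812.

Base term: filing date + 24 years → 14 December 2008.
Clinical Review Extension: 989 days claimed exceeds the 955-day cap, so +955 days → 27 July 2011.
Administrative Delay Adjustment: +723 days → 19 July 2013.
Opposition Stay Credit: +141 days → 7 December 2013.

2013-12-07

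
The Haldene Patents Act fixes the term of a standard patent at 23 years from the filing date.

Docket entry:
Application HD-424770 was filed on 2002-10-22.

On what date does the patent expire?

2025-10-22

Filing date + 23 years → 22 October 2025.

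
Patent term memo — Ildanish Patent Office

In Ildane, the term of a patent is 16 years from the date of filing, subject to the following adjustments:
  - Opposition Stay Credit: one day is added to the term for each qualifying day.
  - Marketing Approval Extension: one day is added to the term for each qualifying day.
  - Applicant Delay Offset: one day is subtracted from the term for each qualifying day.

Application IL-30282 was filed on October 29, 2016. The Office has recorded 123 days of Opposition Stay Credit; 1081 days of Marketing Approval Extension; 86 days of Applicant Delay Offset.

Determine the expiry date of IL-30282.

2035-11-21

Base term: filing date + 16 years → 29 October 2032.
Opposition Stay Credit: +123 days → 1 March 2033.
Marketing Approval Extension: +1081 days → 15 February 2036.
Applicant Delay Offset: −86 days → 21 November 2035.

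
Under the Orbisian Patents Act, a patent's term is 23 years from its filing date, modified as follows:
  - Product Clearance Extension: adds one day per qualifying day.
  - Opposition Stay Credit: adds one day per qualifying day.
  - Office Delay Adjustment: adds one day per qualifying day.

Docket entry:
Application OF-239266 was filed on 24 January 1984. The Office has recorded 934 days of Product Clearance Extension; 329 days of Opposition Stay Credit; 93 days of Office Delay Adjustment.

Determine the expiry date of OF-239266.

October 11, 2010

Base term: filing date + 23 years → 24 January 2007.
Product Clearance Extension: +934 days → 15 August 2009.
Opposition Stay Credit: +329 days → 10 July 2010.
Office Delay Adjustment: +93 days → 11 October 2010.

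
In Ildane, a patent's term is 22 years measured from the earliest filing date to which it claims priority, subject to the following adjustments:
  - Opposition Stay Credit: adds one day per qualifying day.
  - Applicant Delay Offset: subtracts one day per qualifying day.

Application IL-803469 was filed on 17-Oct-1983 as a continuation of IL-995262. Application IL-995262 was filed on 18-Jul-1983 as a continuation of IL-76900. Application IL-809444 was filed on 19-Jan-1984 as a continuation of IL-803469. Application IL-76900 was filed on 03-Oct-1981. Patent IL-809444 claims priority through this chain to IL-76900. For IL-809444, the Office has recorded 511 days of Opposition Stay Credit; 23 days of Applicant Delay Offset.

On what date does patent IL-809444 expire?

Earliest priority filing: 3 October 1981.
Base term: 3 October 1981 + 22 years → 3 October 2003.
Opposition Stay Credit: +511 days → 25 February 2005.
Applicant Delay Offset: −23 days → 2 February 2005.

2005-02-02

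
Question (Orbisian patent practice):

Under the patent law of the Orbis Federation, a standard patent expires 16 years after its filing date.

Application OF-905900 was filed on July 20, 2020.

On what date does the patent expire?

2036-07-20

Filing date + 16 years → 20 July 2036.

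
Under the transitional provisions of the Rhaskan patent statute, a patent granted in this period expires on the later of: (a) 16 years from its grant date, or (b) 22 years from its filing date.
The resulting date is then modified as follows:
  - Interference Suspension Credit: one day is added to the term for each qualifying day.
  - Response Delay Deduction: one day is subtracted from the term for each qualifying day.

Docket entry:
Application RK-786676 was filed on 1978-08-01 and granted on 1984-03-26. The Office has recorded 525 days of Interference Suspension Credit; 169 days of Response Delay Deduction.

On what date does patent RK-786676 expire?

July 23, 2001

(a) grant + 16 years → 26 March 2000.
(b) filing + 22 years → 1 August 2000.
Later of the two: 1 August 2000.
Interference Suspension Credit: +525 days → 8 January 2002.
Response Delay Deduction: −169 days → 23 July 2001.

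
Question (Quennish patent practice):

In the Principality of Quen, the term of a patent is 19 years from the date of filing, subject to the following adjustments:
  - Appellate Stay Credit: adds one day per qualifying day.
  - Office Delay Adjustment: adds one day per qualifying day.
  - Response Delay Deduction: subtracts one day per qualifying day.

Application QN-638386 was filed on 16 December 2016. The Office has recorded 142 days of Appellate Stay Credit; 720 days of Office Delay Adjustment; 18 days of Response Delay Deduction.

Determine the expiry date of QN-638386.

April 8, 2038

Base term: filing date + 19 years → 16 December 2035.
Appellate Stay Credit: +142 days → 6 May 2036.
Office Delay Adjustment: +720 days → 26 April 2038.
Response Delay Deduction: −18 days → 8 April 2038.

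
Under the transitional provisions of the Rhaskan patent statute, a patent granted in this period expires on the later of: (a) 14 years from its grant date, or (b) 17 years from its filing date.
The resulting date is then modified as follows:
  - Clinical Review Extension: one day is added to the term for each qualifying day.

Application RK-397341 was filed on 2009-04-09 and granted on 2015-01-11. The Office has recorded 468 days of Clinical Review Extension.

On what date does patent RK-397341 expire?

April 24, 2030

(a) grant + 14 years → 11 January 2029.
(b) filing + 17 years → 9 April 2026.
Later of the two: 11 January 2029.
Clinical Review Extension: +468 days → 24 April 2030.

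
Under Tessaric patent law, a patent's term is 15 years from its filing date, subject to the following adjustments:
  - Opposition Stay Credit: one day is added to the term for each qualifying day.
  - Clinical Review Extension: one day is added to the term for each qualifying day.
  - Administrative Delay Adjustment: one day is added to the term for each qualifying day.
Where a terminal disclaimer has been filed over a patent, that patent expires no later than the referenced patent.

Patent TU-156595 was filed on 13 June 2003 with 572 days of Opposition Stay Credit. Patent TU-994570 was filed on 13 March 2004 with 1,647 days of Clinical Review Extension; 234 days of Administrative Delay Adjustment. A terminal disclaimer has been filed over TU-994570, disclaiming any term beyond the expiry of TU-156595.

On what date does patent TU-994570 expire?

2020-01-06

Natural term of TU-994570:
  Base: filing + 15 years → 13 March 2019.
  Clinical Review Extension: +1647 days → 15 September 2023.
  Administrative Delay Adjustment: +234 days → 6 May 2024.
Expiry of referenced patent TU-156595:
  Base: filing + 15 years → 13 June 2018.
  Opposition Stay Credit: +572 days → 6 January 2020.
Terminal disclaimer: TU-994570 expires on the earlier of 6 May 2024 and 6 January 2020.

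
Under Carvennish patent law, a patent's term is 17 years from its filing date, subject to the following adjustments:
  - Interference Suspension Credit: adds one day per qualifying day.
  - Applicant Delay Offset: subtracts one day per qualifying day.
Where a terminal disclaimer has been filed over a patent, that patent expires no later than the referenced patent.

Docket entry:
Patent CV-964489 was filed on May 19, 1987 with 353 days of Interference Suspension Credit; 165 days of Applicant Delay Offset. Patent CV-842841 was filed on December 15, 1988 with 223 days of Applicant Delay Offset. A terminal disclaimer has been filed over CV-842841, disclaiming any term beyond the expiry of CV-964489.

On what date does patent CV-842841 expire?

2004-11-23

Natural term of CV-842841:
  Base: filing + 17 years → 15 December 2005.
  Applicant Delay Offset: −223 days → 6 May 2005.
Expiry of referenced patent CV-964489:
  Base: filing + 17 years → 19 May 2004.
  Interference Suspension Credit: +353 days → 7 May 2005.
  Applicant Delay Offset: −165 days → 23 November 2004.
Terminal disclaimer: CV-842841 expires on the earlier of 6 May 2005 and 23 November 2004.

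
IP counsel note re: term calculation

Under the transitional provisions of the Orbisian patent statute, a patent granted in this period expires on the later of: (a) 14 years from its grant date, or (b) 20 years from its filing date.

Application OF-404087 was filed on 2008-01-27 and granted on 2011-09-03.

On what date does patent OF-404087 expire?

(a) grant + 14 years → 3 September 2025.
(b) filing + 20 years → 27 January 2028.
Later of the two: 27 January 2028.

January 27, 2028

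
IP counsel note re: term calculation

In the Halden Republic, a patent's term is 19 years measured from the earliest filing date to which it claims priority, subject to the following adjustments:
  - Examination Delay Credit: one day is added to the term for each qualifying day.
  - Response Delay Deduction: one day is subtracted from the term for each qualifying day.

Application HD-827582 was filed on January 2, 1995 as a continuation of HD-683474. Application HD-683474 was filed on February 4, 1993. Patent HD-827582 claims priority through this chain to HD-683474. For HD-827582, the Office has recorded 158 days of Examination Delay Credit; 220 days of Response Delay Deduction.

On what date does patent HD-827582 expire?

December 4, 2011

Earliest priority filing: 4 February 1993.
Base term: 4 February 1993 + 19 years → 4 February 2012.
Examination Delay Credit: +158 days → 11 July 2012.
Response Delay Deduction: −220 days → 4 December 2011.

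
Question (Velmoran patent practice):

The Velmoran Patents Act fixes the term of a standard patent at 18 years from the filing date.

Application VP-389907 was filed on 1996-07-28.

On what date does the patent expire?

Filing date + 18 years → 28 July 2014.

2014-07-28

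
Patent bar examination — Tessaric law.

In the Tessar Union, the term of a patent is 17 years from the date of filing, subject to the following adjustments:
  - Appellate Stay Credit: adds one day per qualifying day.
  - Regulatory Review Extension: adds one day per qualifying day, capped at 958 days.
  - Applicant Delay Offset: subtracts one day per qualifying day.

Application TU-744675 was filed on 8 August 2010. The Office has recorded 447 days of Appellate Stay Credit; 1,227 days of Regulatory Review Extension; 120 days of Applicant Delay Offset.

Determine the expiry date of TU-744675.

2031-02-13

Base term: filing date + 17 years → 8 August 2027.
Appellate Stay Credit: +447 days → 28 October 2028.
Regulatory Review Extension: 1227 days claimed exceeds the 958-day cap, so +958 days → 13 June 2031.
Applicant Delay Offset: −120 days → 13 February 2031.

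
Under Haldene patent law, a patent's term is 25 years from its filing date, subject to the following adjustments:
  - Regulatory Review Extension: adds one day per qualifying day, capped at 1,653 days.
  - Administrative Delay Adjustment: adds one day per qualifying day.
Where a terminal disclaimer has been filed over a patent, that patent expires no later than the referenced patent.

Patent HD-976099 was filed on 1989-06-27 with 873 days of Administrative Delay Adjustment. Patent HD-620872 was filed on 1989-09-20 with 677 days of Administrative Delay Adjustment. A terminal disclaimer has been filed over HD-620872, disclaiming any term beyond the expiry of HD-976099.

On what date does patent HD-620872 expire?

2016-07-28

Natural term of HD-620872:
  Base: filing + 25 years → 20 September 2014.
  Administrative Delay Adjustment: +677 days → 28 July 2016.
Expiry of referenced patent HD-976099:
  Base: filing + 25 years → 27 June 2014.
  Administrative Delay Adjustment: +873 days → 16 November 2016.
Terminal disclaimer: HD-620872 expires on the earlier of 28 July 2016 and 16 November 2016.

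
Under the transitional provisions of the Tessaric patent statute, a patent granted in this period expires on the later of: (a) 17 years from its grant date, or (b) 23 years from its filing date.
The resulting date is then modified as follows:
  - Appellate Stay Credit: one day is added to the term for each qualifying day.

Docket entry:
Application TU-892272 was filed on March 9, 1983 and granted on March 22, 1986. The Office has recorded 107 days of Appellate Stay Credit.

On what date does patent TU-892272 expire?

(a) grant + 17 years → 22 March 2003.
(b) filing + 23 years → 9 March 2006.
Later of the two: 9 March 2006.
Appellate Stay Credit: +107 days → 24 June 2006.

2006-06-24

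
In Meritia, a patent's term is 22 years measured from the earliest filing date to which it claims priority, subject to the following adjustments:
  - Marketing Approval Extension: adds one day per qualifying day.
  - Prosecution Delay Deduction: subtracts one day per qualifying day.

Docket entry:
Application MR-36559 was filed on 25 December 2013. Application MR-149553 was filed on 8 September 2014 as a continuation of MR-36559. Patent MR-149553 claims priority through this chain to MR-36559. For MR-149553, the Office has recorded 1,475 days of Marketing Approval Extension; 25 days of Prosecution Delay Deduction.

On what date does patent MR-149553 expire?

Earliest priority filing: 25 December 2013.
Base term: 25 December 2013 + 22 years → 25 December 2035.
Marketing Approval Extension: +1475 days → 8 January 2040.
Prosecution Delay Deduction: −25 days → 14 December 2039.

December 14, 2039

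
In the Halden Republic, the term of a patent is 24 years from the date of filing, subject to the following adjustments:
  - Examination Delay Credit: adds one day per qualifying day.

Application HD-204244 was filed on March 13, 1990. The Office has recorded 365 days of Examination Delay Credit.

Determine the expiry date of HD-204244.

2015-03-13

Base term: filing date + 24 years → 13 March 2014.
Examination Delay Credit: +365 days → 13 March 2015.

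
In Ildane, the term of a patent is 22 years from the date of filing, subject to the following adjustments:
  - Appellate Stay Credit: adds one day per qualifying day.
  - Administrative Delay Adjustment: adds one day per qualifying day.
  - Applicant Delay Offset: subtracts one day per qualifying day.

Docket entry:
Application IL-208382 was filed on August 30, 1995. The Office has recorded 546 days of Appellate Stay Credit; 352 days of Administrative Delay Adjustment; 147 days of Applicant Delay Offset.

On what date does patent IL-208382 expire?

September 20, 2019

Base term: filing date + 22 years → 30 August 2017.
Appellate Stay Credit: +546 days → 27 February 2019.
Administrative Delay Adjustment: +352 days → 14 February 2020.
Applicant Delay Offset: −147 days → 20 September 2019.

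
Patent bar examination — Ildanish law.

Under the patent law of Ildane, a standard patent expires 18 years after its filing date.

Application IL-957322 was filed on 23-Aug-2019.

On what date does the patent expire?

August 23, 2037

Filing date + 18 years → 23 August 2037.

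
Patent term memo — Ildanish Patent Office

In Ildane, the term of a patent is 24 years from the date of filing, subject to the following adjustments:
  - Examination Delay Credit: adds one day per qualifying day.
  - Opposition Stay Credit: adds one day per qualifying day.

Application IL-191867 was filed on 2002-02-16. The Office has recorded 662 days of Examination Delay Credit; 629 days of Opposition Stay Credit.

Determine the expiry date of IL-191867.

2029-08-30

Base term: filing date + 24 years → 16 February 2026.
Examination Delay Credit: +662 days → 10 December 2027.
Opposition Stay Credit: +629 days → 30 August 2029.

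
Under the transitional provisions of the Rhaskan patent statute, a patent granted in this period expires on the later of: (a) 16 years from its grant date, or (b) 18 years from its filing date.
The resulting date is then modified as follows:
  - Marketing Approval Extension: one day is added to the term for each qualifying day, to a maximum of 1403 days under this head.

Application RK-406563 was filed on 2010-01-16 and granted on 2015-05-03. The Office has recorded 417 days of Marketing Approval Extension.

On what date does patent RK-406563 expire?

2032-06-23

(a) grant + 16 years → 3 May 2031.
(b) filing + 18 years → 16 January 2028.
Later of the two: 3 May 2031.
Marketing Approval Extension: 417 days (within the 1403-day cap) → +417 days → 23 June 2032.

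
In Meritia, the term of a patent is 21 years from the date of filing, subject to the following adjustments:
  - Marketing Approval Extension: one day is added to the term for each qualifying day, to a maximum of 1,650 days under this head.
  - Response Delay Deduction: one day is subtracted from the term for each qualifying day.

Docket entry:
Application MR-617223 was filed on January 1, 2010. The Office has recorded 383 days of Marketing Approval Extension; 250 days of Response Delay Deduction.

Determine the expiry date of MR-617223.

May 14, 2031

Base term: filing date + 21 years → 1 January 2031.
Marketing Approval Extension: 383 days (within the 1650-day cap) → +383 days → 19 January 2032.
Response Delay Deduction: −250 days → 14 May 2031.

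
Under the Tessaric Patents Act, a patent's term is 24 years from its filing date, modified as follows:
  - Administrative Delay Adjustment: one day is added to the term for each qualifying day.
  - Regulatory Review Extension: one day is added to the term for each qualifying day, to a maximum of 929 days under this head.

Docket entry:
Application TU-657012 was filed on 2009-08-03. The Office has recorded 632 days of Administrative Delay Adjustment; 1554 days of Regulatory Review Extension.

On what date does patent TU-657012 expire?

Base term: filing date + 24 years → 3 August 2033.
Administrative Delay Adjustment: +632 days → 27 April 2035.
Regulatory Review Extension: 1554 days claimed exceeds the 929-day cap, so +929 days → 11 November 2037.

2037-11-11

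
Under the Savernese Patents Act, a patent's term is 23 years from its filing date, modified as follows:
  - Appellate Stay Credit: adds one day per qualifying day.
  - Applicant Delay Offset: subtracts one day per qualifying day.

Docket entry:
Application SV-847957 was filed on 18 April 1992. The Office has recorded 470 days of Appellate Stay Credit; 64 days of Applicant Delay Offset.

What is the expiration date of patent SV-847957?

May 28, 2016

Base term: filing date + 23 years → 18 April 2015.
Appellate Stay Credit: +470 days → 31 July 2016.
Applicant Delay Offset: −64 days → 28 May 2016.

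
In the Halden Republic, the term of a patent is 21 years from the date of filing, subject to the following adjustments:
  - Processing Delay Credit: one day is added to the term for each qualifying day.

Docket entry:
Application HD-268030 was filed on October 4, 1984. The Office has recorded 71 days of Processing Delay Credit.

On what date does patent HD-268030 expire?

2005-12-14

Base term: filing date + 21 years → 4 October 2005.
Processing Delay Credit: +71 days → 14 December 2005.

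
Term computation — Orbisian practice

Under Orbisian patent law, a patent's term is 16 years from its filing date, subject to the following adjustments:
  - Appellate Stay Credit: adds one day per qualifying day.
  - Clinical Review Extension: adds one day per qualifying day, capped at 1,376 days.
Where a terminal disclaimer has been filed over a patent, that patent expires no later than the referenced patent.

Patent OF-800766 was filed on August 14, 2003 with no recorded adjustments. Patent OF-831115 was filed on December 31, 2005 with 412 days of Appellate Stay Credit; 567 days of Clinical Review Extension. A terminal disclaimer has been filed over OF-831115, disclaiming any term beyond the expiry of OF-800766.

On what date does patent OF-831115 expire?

August 14, 2019

Natural term of OF-831115:
  Base: filing + 16 years → 31 December 2021.
  Appellate Stay Credit: +412 days → 16 February 2023.
  Clinical Review Extension: 567 days (within the 1376-day cap) → +567 days → 5 September 2024.
Expiry of referenced patent OF-800766:
  Base: filing + 16 years → 14 August 2019.
Terminal disclaimer: OF-831115 expires on the earlier of 5 September 2024 and 14 August 2019.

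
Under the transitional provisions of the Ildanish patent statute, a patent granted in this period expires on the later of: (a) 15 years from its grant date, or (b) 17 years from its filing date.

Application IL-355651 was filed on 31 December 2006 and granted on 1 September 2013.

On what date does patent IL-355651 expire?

September 1, 2028

(a) grant + 15 years → 1 September 2028.
(b) filing + 17 years → 31 December 2023.
Later of the two: 1 September 2028.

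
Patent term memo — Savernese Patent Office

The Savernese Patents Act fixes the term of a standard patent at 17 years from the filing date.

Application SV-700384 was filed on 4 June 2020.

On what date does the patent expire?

Filing date + 17 years → 4 June 2037.

June 4, 2037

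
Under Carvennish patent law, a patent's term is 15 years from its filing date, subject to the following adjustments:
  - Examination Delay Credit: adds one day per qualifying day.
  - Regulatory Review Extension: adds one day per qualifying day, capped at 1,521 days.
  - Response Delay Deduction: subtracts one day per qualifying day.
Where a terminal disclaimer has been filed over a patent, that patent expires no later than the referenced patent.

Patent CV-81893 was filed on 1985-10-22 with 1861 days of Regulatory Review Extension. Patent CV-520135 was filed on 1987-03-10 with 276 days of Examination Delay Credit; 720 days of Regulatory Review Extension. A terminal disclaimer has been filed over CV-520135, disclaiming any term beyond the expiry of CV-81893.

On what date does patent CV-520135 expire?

November 30, 2004

Natural term of CV-520135:
  Base: filing + 15 years → 10 March 2002.
  Examination Delay Credit: +276 days → 11 December 2002.
  Regulatory Review Extension: 720 days (within the 1521-day cap) → +720 days → 30 November 2004.
Expiry of referenced patent CV-81893:
  Base: filing + 15 years → 22 October 2000.
  Regulatory Review Extension: 1861 days claimed exceeds the 1521-day cap, so +1521 days → 21 December 2004.
Terminal disclaimer: CV-520135 expires on the earlier of 30 November 2004 and 21 December 2004.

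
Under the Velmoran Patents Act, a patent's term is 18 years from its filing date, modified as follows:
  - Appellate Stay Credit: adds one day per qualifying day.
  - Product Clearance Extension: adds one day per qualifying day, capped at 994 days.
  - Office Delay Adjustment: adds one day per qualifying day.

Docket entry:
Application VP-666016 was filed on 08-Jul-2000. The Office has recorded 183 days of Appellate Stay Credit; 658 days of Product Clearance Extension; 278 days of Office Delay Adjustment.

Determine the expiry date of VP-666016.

Base term: filing date + 18 years → 8 July 2018.
Appellate Stay Credit: +183 days → 7 January 2019.
Product Clearance Extension: 658 days (within the 994-day cap) → +658 days → 26 October 2020.
Office Delay Adjustment: +278 days → 31 July 2021.

2021-07-31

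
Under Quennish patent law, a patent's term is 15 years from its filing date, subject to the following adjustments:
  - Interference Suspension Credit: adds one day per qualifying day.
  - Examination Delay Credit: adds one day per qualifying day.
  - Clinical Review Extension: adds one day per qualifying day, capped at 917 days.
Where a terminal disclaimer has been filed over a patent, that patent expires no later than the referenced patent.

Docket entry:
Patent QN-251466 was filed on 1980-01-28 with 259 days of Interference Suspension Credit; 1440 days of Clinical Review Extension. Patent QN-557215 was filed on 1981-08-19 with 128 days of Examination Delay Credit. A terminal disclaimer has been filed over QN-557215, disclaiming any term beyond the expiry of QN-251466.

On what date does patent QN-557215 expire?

1996-12-25

Natural term of QN-557215:
  Base: filing + 15 years → 19 August 1996.
  Examination Delay Credit: +128 days → 25 December 1996.
Expiry of referenced patent QN-251466:
  Base: filing + 15 years → 28 January 1995.
  Interference Suspension Credit: +259 days → 14 October 1995.
  Clinical Review Extension: 1440 days claimed exceeds the 917-day cap, so +917 days → 18 April 1998.
Terminal disclaimer: QN-557215 expires on the earlier of 25 December 1996 and 18 April 1998.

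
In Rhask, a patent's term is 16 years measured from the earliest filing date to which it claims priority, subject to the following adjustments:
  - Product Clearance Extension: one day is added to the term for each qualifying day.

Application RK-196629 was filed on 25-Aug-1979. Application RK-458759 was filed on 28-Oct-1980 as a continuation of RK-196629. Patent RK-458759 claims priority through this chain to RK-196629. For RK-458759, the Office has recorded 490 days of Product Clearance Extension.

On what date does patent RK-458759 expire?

1996-12-27

Earliest priority filing: 25 August 1979.
Base term: 25 August 1979 + 16 years → 25 August 1995.
Product Clearance Extension: +490 days → 27 December 1996.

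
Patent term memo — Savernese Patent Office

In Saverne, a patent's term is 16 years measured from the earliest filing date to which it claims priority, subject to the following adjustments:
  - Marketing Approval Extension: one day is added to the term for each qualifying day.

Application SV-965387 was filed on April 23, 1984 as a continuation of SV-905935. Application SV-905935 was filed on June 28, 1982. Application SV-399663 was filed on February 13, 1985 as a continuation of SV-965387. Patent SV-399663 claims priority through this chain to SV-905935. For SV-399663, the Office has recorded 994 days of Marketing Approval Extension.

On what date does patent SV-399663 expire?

March 18, 2001

Earliest priority filing: 28 June 1982.
Base term: 28 June 1982 + 16 years → 28 June 1998.
Marketing Approval Extension: +994 days → 18 March 2001.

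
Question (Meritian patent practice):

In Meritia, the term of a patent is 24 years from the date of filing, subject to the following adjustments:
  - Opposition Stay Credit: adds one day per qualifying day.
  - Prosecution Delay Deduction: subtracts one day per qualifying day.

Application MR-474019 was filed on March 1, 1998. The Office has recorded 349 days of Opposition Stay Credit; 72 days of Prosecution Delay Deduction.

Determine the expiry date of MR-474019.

December 3, 2022

Base term: filing date + 24 years → 1 March 2022.
Opposition Stay Credit: +349 days → 13 February 2023.
Prosecution Delay Deduction: −72 days → 3 December 2022.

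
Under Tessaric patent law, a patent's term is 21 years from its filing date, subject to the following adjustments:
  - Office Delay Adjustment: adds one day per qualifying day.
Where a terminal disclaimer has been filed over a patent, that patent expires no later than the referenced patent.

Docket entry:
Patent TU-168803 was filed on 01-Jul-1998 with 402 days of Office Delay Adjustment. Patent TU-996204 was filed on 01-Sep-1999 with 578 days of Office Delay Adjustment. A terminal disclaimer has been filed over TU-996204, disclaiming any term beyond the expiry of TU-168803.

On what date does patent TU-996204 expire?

Natural term of TU-996204:
  Base: filing + 21 years → 1 September 2020.
  Office Delay Adjustment: +578 days → 2 April 2022.
Expiry of referenced patent TU-168803:
  Base: filing + 21 years → 1 July 2019.
  Office Delay Adjustment: +402 days → 6 August 2020.
Terminal disclaimer: TU-996204 expires on the earlier of 2 April 2022 and 6 August 2020.

August 6, 2020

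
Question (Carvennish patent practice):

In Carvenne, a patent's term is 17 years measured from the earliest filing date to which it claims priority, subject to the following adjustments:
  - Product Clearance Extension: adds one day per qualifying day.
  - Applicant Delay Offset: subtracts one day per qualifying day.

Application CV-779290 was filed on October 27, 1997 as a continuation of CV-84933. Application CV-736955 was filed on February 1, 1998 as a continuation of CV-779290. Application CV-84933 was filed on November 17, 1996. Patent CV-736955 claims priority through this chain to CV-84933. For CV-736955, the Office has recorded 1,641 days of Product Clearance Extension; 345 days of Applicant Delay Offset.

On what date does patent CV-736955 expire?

June 5, 2017

Earliest priority filing: 17 November 1996.
Base term: 17 November 1996 + 17 years → 17 November 2013.
Product Clearance Extension: +1641 days → 16 May 2018.
Applicant Delay Offset: −345 days → 5 June 2017.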